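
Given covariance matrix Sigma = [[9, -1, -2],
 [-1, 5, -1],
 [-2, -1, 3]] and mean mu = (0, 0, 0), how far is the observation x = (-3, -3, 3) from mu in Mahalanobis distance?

Step 1 — centre the observation: (x - mu) = (-3, -3, 3).

Step 2 — invert Sigma (cofactor / det for 3×3, or solve directly):
  Sigma^{-1} = [[0.1414, 0.0505, 0.1111],
 [0.0505, 0.2323, 0.1111],
 [0.1111, 0.1111, 0.4444]].

Step 3 — form the quadratic (x - mu)^T · Sigma^{-1} · (x - mu):
  Sigma^{-1} · (x - mu) = (-0.2424, -0.5152, 0.6667).
  (x - mu)^T · [Sigma^{-1} · (x - mu)] = (-3)·(-0.2424) + (-3)·(-0.5152) + (3)·(0.6667) = 4.2727.

Step 4 — take square root: d = √(4.2727) ≈ 2.0671.

d(x, mu) = √(4.2727) ≈ 2.0671


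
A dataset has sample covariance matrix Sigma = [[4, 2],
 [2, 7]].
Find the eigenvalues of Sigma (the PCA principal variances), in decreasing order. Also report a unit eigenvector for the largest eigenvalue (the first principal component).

Step 1 — characteristic polynomial of 2×2 Sigma:
  det(Sigma - λI) = λ² - trace · λ + det = 0.
  trace = 4 + 7 = 11, det = 4·7 - (2)² = 24.
Step 2 — discriminant:
  Δ = trace² - 4·det = 121 - 96 = 25.
Step 3 — eigenvalues:
  λ = (trace ± √Δ)/2 = (11 ± 5)/2,
  λ_1 = 8,  λ_2 = 3.

Step 4 — unit eigenvector for λ_1: solve (Sigma - λ_1 I)v = 0. First row:
  (4 - 8)·v_x + (2)·v_y = 0, i.e. (-4)·v_x + (2)·v_y = 0,
  so v ∝ (b, λ_1 - a) = (2, 4) = u.
  ||u|| = √((2)² + (4)²) = √(20) ≈ 4.4721,
  v_1 = u/||u|| ≈ (0.4472, 0.8944) (||v_1|| = 1).

λ_1 = 8,  λ_2 = 3;  v_1 ≈ (0.4472, 0.8944)


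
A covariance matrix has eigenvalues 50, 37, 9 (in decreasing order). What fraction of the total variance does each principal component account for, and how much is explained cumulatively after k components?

Step 1 — total variance = trace(Sigma) = Σ λ_i = 50 + 37 + 9 = 96.

Step 2 — fraction explained by component i = λ_i / Σ λ:
  PC1: 50/96 = 0.5208
  PC2: 37/96 = 0.3854
  PC3: 9/96 = 0.0938

Step 3 — cumulative fraction after k components = (λ_1 + ... + λ_k) / Σ λ:
  k = 1: 50/96 = 0.5208
  k = 2: (50 + 37)/96 = 87/96 = 0.9062
  k = 3: (50 + 37 + 9)/96 = 96/96 = 1

Summary (fraction, with percent):

explained: PC1 0.5208 (52.08%), PC2 0.3854 (38.54%), PC3 0.0938 (9.38%);  cumulative: 0.5208, 0.9062, 1


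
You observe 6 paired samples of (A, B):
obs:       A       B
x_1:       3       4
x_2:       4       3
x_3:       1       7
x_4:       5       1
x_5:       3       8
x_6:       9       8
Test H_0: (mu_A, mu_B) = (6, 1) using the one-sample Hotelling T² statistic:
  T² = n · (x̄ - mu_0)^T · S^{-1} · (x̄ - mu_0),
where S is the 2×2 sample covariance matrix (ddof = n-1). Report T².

Step 1 — sample mean vector:
  mean(A) = (3 + 4 + 1 + 5 + 3 + 9) / 6 = 25/6 = 4.1667
  mean(B) = (4 + 3 + 7 + 1 + 8 + 8) / 6 = 31/6 = 5.1667
  x̄ = (4.1667, 5.1667),  deviation x̄ - mu_0 = (4.1667, 5.1667) - (6, 1) = (-1.8333, 4.1667).

Step 2 — sample covariance matrix, S[i,j] = (1/(n-1)) · Σ_k (x_{k,i} - mean_i) · (x_{k,j} - mean_j), divisor n-1 = 5:
  S[A,A] = ((-1.1667)·(-1.1667) + (-0.1667)·(-0.1667) + (-3.1667)·(-3.1667) + (0.8333)·(0.8333) + (-1.1667)·(-1.1667) + (4.8333)·(4.8333)) / 5 = 36.8333/5 = 7.3667
  S[A,B] = ((-1.1667)·(-1.1667) + (-0.1667)·(-2.1667) + (-3.1667)·(1.8333) + (0.8333)·(-4.1667) + (-1.1667)·(2.8333) + (4.8333)·(2.8333)) / 5 = 2.8333/5 = 0.5667
  S[B,B] = ((-1.1667)·(-1.1667) + (-2.1667)·(-2.1667) + (1.8333)·(1.8333) + (-4.1667)·(-4.1667) + (2.8333)·(2.8333) + (2.8333)·(2.8333)) / 5 = 42.8333/5 = 8.5667
  S = [[7.3667, 0.5667],
 [0.5667, 8.5667]].

Step 3 — invert S. det(S) = 7.3667·8.5667 - (0.5667)² = 62.7867.
  S^{-1} = (1/det) · [[d, -b], [-b, a]] = [[0.1364, -0.009],
 [-0.009, 0.1173]].

Step 4 — quadratic form (x̄ - mu_0)^T · S^{-1} · (x̄ - mu_0):
  S^{-1} · (x̄ - mu_0) = (-0.2877, 0.5054),
  (x̄ - mu_0)^T · [...] = (-1.8333)·(-0.2877) + (4.1667)·(0.5054) = 2.6334.

Step 5 — scale by n: T² = 6 · 2.6334 = 15.8006.

T² ≈ 15.8006


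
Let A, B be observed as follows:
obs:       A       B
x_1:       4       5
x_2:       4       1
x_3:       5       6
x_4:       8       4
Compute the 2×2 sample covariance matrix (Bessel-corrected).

Step 1 — column means:
  mean(A) = (4 + 4 + 5 + 8) / 4 = 21/4 = 5.25
  mean(B) = (5 + 1 + 6 + 4) / 4 = 16/4 = 4

Step 2 — sample covariance S[i,j] = (1/(n-1)) · Σ_k (x_{k,i} - mean_i) · (x_{k,j} - mean_j), with n-1 = 3.
  S[A,A] = ((-1.25)·(-1.25) + (-1.25)·(-1.25) + (-0.25)·(-0.25) + (2.75)·(2.75)) / 3 = 10.75/3 = 3.5833
  S[A,B] = ((-1.25)·(1) + (-1.25)·(-3) + (-0.25)·(2) + (2.75)·(0)) / 3 = 2/3 = 0.6667
  S[B,B] = ((1)·(1) + (-3)·(-3) + (2)·(2) + (0)·(0)) / 3 = 14/3 = 4.6667

S is symmetric (S[j,i] = S[i,j]). Assembling:

S = [[3.5833, 0.6667],
 [0.6667, 4.6667]]


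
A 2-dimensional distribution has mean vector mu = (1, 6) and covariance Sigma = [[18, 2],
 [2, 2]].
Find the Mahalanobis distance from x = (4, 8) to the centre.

Step 1 — centre the observation: (x - mu) = (3, 2).

Step 2 — invert Sigma. det(Sigma) = 18·2 - (2)² = 32.
  Sigma^{-1} = (1/det) · [[d, -b], [-b, a]] = [[0.0625, -0.0625],
 [-0.0625, 0.5625]].

Step 3 — form the quadratic (x - mu)^T · Sigma^{-1} · (x - mu):
  Sigma^{-1} · (x - mu) = (0.0625, 0.9375).
  (x - mu)^T · [Sigma^{-1} · (x - mu)] = (3)·(0.0625) + (2)·(0.9375) = 2.0625.

Step 4 — take square root: d = √(2.0625) ≈ 1.4361.

d(x, mu) = √(2.0625) ≈ 1.4361


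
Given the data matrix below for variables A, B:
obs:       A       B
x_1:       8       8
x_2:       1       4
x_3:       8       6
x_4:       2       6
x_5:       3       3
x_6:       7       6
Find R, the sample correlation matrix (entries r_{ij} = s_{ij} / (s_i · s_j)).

Step 1 — column means:
  mean(A) = (8 + 1 + 8 + 2 + 3 + 7) / 6 = 29/6 = 4.8333
  mean(B) = (8 + 4 + 6 + 6 + 3 + 6) / 6 = 33/6 = 5.5

Step 2 — sample variances and covariances s[i,j] = (1/(n-1)) · Σ_k (x_{k,i} - mean_i) · (x_{k,j} - mean_j), with n-1 = 5:
  s[A,A] = ((3.1667)·(3.1667) + (-3.8333)·(-3.8333) + (3.1667)·(3.1667) + (-2.8333)·(-2.8333) + (-1.8333)·(-1.8333) + (2.1667)·(2.1667)) / 5 = 50.8333/5 = 10.1667
  s[A,B] = ((3.1667)·(2.5) + (-3.8333)·(-1.5) + (3.1667)·(0.5) + (-2.8333)·(0.5) + (-1.8333)·(-2.5) + (2.1667)·(0.5)) / 5 = 19.5/5 = 3.9
  s[B,B] = ((2.5)·(2.5) + (-1.5)·(-1.5) + (0.5)·(0.5) + (0.5)·(0.5) + (-2.5)·(-2.5) + (0.5)·(0.5)) / 5 = 15.5/5 = 3.1
  Sample standard deviations s_i = √(s[i,i]):
  s(A) = √(10.1667) = 3.1885
  s(B) = √(3.1) = 1.7607

Step 3 — r_{ij} = s_{ij} / (s_i · s_j):
  r[A,A] = 1 (diagonal).
  r[A,B] = 3.9 / (3.1885 · 1.7607) = 3.9 / 5.614 = 0.6947
  r[B,B] = 1 (diagonal).

R is symmetric with unit diagonal. Assembling:

R = [[1, 0.6947],
 [0.6947, 1]]


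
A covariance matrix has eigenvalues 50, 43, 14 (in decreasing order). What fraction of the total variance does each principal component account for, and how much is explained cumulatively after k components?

Step 1 — total variance = trace(Sigma) = Σ λ_i = 50 + 43 + 14 = 107.

Step 2 — fraction explained by component i = λ_i / Σ λ:
  PC1: 50/107 = 0.4673
  PC2: 43/107 = 0.4019
  PC3: 14/107 = 0.1308

Step 3 — cumulative fraction after k components = (λ_1 + ... + λ_k) / Σ λ:
  k = 1: 50/107 = 0.4673
  k = 2: (50 + 43)/107 = 93/107 = 0.8692
  k = 3: (50 + 43 + 14)/107 = 107/107 = 1

Summary (fraction, with percent):

explained: PC1 0.4673 (46.73%), PC2 0.4019 (40.19%), PC3 0.1308 (13.08%);  cumulative: 0.4673, 0.8692, 1


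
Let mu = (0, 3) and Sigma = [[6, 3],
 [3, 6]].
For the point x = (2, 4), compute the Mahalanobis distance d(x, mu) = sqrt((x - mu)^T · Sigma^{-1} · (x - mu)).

Step 1 — centre the observation: (x - mu) = (2, 1).

Step 2 — invert Sigma. det(Sigma) = 6·6 - (3)² = 27.
  Sigma^{-1} = (1/det) · [[d, -b], [-b, a]] = [[0.2222, -0.1111],
 [-0.1111, 0.2222]].

Step 3 — form the quadratic (x - mu)^T · Sigma^{-1} · (x - mu):
  Sigma^{-1} · (x - mu) = (0.3333, 0).
  (x - mu)^T · [Sigma^{-1} · (x - mu)] = (2)·(0.3333) + (1)·(0) = 0.6667.

Step 4 — take square root: d = √(0.6667) ≈ 0.8165.

d(x, mu) = √(0.6667) ≈ 0.8165


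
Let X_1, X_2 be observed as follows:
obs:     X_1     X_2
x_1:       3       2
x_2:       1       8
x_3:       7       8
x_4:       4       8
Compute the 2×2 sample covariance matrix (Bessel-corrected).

Step 1 — column means:
  mean(X_1) = (3 + 1 + 7 + 4) / 4 = 15/4 = 3.75
  mean(X_2) = (2 + 8 + 8 + 8) / 4 = 26/4 = 6.5

Step 2 — sample covariance S[i,j] = (1/(n-1)) · Σ_k (x_{k,i} - mean_i) · (x_{k,j} - mean_j), with n-1 = 3.
  S[X_1,X_1] = ((-0.75)·(-0.75) + (-2.75)·(-2.75) + (3.25)·(3.25) + (0.25)·(0.25)) / 3 = 18.75/3 = 6.25
  S[X_1,X_2] = ((-0.75)·(-4.5) + (-2.75)·(1.5) + (3.25)·(1.5) + (0.25)·(1.5)) / 3 = 4.5/3 = 1.5
  S[X_2,X_2] = ((-4.5)·(-4.5) + (1.5)·(1.5) + (1.5)·(1.5) + (1.5)·(1.5)) / 3 = 27/3 = 9

S is symmetric (S[j,i] = S[i,j]). Assembling:

S = [[6.25, 1.5],
 [1.5, 9]]


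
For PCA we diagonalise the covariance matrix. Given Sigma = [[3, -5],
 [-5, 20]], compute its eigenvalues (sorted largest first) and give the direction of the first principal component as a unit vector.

Step 1 — characteristic polynomial of 2×2 Sigma:
  det(Sigma - λI) = λ² - trace · λ + det = 0.
  trace = 3 + 20 = 23, det = 3·20 - (-5)² = 35.
Step 2 — discriminant:
  Δ = trace² - 4·det = 529 - 140 = 389.
Step 3 — eigenvalues:
  λ = (trace ± √Δ)/2 = (23 ± 19.7231)/2,
  λ_1 = 21.3615,  λ_2 = 1.6385.

Step 4 — unit eigenvector for λ_1: solve (Sigma - λ_1 I)v = 0. First row:
  (3 - 21.3615)·v_x + (-5)·v_y = 0, i.e. (-18.3615)·v_x + (-5)·v_y = 0,
  so v ∝ (b, λ_1 - a) = (-5, 18.3615); multiply by -1 so the first entry is positive: u = (5, -18.3615).
  ||u|| = √((5)² + (-18.3615)²) = √(362.1462) ≈ 19.0301,
  v_1 = u/||u|| ≈ (0.2627, -0.9649) (||v_1|| = 1).

λ_1 = 21.3615,  λ_2 = 1.6385;  v_1 ≈ (0.2627, -0.9649)


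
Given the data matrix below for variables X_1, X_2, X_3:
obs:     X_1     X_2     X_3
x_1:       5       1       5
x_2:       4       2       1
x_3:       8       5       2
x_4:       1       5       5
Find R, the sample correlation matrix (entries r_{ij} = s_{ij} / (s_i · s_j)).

Step 1 — column means:
  mean(X_1) = (5 + 4 + 8 + 1) / 4 = 18/4 = 4.5
  mean(X_2) = (1 + 2 + 5 + 5) / 4 = 13/4 = 3.25
  mean(X_3) = (5 + 1 + 2 + 5) / 4 = 13/4 = 3.25

Step 2 — sample variances and covariances s[i,j] = (1/(n-1)) · Σ_k (x_{k,i} - mean_i) · (x_{k,j} - mean_j), with n-1 = 3:
  s[X_1,X_1] = ((0.5)·(0.5) + (-0.5)·(-0.5) + (3.5)·(3.5) + (-3.5)·(-3.5)) / 3 = 25/3 = 8.3333
  s[X_1,X_2] = ((0.5)·(-2.25) + (-0.5)·(-1.25) + (3.5)·(1.75) + (-3.5)·(1.75)) / 3 = -0.5/3 = -0.1667
  s[X_1,X_3] = ((0.5)·(1.75) + (-0.5)·(-2.25) + (3.5)·(-1.25) + (-3.5)·(1.75)) / 3 = -8.5/3 = -2.8333
  s[X_2,X_2] = ((-2.25)·(-2.25) + (-1.25)·(-1.25) + (1.75)·(1.75) + (1.75)·(1.75)) / 3 = 12.75/3 = 4.25
  s[X_2,X_3] = ((-2.25)·(1.75) + (-1.25)·(-2.25) + (1.75)·(-1.25) + (1.75)·(1.75)) / 3 = -0.25/3 = -0.0833
  s[X_3,X_3] = ((1.75)·(1.75) + (-2.25)·(-2.25) + (-1.25)·(-1.25) + (1.75)·(1.75)) / 3 = 12.75/3 = 4.25
  Sample standard deviations s_i = √(s[i,i]):
  s(X_1) = √(8.3333) = 2.8868
  s(X_2) = √(4.25) = 2.0616
  s(X_3) = √(4.25) = 2.0616

Step 3 — r_{ij} = s_{ij} / (s_i · s_j):
  r[X_1,X_1] = 1 (diagonal).
  r[X_1,X_2] = -0.1667 / (2.8868 · 2.0616) = -0.1667 / 5.9512 = -0.028
  r[X_1,X_3] = -2.8333 / (2.8868 · 2.0616) = -2.8333 / 5.9512 = -0.4761
  r[X_2,X_2] = 1 (diagonal).
  r[X_2,X_3] = -0.0833 / (2.0616 · 2.0616) = -0.0833 / 4.25 = -0.0196
  r[X_3,X_3] = 1 (diagonal).

R is symmetric with unit diagonal. Assembling:

R = [[1, -0.028, -0.4761],
 [-0.028, 1, -0.0196],
 [-0.4761, -0.0196, 1]]


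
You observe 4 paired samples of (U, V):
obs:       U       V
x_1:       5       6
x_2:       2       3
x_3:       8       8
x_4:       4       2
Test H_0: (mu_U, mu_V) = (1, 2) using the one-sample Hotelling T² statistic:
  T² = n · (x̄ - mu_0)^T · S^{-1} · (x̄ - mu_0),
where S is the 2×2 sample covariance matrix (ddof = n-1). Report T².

Step 1 — sample mean vector:
  mean(U) = (5 + 2 + 8 + 4) / 4 = 19/4 = 4.75
  mean(V) = (6 + 3 + 8 + 2) / 4 = 19/4 = 4.75
  x̄ = (4.75, 4.75),  deviation x̄ - mu_0 = (4.75, 4.75) - (1, 2) = (3.75, 2.75).

Step 2 — sample covariance matrix, S[i,j] = (1/(n-1)) · Σ_k (x_{k,i} - mean_i) · (x_{k,j} - mean_j), divisor n-1 = 3:
  S[U,U] = ((0.25)·(0.25) + (-2.75)·(-2.75) + (3.25)·(3.25) + (-0.75)·(-0.75)) / 3 = 18.75/3 = 6.25
  S[U,V] = ((0.25)·(1.25) + (-2.75)·(-1.75) + (3.25)·(3.25) + (-0.75)·(-2.75)) / 3 = 17.75/3 = 5.9167
  S[V,V] = ((1.25)·(1.25) + (-1.75)·(-1.75) + (3.25)·(3.25) + (-2.75)·(-2.75)) / 3 = 22.75/3 = 7.5833
  S = [[6.25, 5.9167],
 [5.9167, 7.5833]].

Step 3 — invert S. det(S) = 6.25·7.5833 - (5.9167)² = 12.3889.
  S^{-1} = (1/det) · [[d, -b], [-b, a]] = [[0.6121, -0.4776],
 [-0.4776, 0.5045]].

Step 4 — quadratic form (x̄ - mu_0)^T · S^{-1} · (x̄ - mu_0):
  S^{-1} · (x̄ - mu_0) = (0.9821, -0.4036),
  (x̄ - mu_0)^T · [...] = (3.75)·(0.9821) + (2.75)·(-0.4036) = 2.5729.

Step 5 — scale by n: T² = 4 · 2.5729 = 10.2915.

T² ≈ 10.2915


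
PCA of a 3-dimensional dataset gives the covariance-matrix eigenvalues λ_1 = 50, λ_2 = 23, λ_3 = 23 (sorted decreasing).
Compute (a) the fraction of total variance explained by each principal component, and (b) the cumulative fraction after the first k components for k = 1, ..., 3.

Step 1 — total variance = trace(Sigma) = Σ λ_i = 50 + 23 + 23 = 96.

Step 2 — fraction explained by component i = λ_i / Σ λ:
  PC1: 50/96 = 0.5208
  PC2: 23/96 = 0.2396
  PC3: 23/96 = 0.2396

Step 3 — cumulative fraction after k components = (λ_1 + ... + λ_k) / Σ λ:
  k = 1: 50/96 = 0.5208
  k = 2: (50 + 23)/96 = 73/96 = 0.7604
  k = 3: (50 + 23 + 23)/96 = 96/96 = 1

Summary (fraction, with percent):

explained: PC1 0.5208 (52.08%), PC2 0.2396 (23.96%), PC3 0.2396 (23.96%);  cumulative: 0.5208, 0.7604, 1


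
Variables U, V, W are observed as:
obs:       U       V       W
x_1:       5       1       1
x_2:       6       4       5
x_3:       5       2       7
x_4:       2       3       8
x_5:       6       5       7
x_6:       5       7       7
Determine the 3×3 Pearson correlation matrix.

Step 1 — column means:
  mean(U) = (5 + 6 + 5 + 2 + 6 + 5) / 6 = 29/6 = 4.8333
  mean(V) = (1 + 4 + 2 + 3 + 5 + 7) / 6 = 22/6 = 3.6667
  mean(W) = (1 + 5 + 7 + 8 + 7 + 7) / 6 = 35/6 = 5.8333

Step 2 — sample variances and covariances s[i,j] = (1/(n-1)) · Σ_k (x_{k,i} - mean_i) · (x_{k,j} - mean_j), with n-1 = 5:
  s[U,U] = ((0.1667)·(0.1667) + (1.1667)·(1.1667) + (0.1667)·(0.1667) + (-2.8333)·(-2.8333) + (1.1667)·(1.1667) + (0.1667)·(0.1667)) / 5 = 10.8333/5 = 2.1667
  s[U,V] = ((0.1667)·(-2.6667) + (1.1667)·(0.3333) + (0.1667)·(-1.6667) + (-2.8333)·(-0.6667) + (1.1667)·(1.3333) + (0.1667)·(3.3333)) / 5 = 3.6667/5 = 0.7333
  s[U,W] = ((0.1667)·(-4.8333) + (1.1667)·(-0.8333) + (0.1667)·(1.1667) + (-2.8333)·(2.1667) + (1.1667)·(1.1667) + (0.1667)·(1.1667)) / 5 = -6.1667/5 = -1.2333
  s[V,V] = ((-2.6667)·(-2.6667) + (0.3333)·(0.3333) + (-1.6667)·(-1.6667) + (-0.6667)·(-0.6667) + (1.3333)·(1.3333) + (3.3333)·(3.3333)) / 5 = 23.3333/5 = 4.6667
  s[V,W] = ((-2.6667)·(-4.8333) + (0.3333)·(-0.8333) + (-1.6667)·(1.1667) + (-0.6667)·(2.1667) + (1.3333)·(1.1667) + (3.3333)·(1.1667)) / 5 = 14.6667/5 = 2.9333
  s[W,W] = ((-4.8333)·(-4.8333) + (-0.8333)·(-0.8333) + (1.1667)·(1.1667) + (2.1667)·(2.1667) + (1.1667)·(1.1667) + (1.1667)·(1.1667)) / 5 = 32.8333/5 = 6.5667
  Sample standard deviations s_i = √(s[i,i]):
  s(U) = √(2.1667) = 1.472
  s(V) = √(4.6667) = 2.1602
  s(W) = √(6.5667) = 2.5626

Step 3 — r_{ij} = s_{ij} / (s_i · s_j):
  r[U,U] = 1 (diagonal).
  r[U,V] = 0.7333 / (1.472 · 2.1602) = 0.7333 / 3.1798 = 0.2306
  r[U,W] = -1.2333 / (1.472 · 2.5626) = -1.2333 / 3.772 = -0.327
  r[V,V] = 1 (diagonal).
  r[V,W] = 2.9333 / (2.1602 · 2.5626) = 2.9333 / 5.5357 = 0.5299
  r[W,W] = 1 (diagonal).

R is symmetric with unit diagonal. Assembling:

R = [[1, 0.2306, -0.327],
 [0.2306, 1, 0.5299],
 [-0.327, 0.5299, 1]]


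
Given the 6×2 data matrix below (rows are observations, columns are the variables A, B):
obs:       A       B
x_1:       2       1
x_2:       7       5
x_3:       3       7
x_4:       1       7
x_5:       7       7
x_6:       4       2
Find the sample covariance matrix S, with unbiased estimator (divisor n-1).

Step 1 — column means:
  mean(A) = (2 + 7 + 3 + 1 + 7 + 4) / 6 = 24/6 = 4
  mean(B) = (1 + 5 + 7 + 7 + 7 + 2) / 6 = 29/6 = 4.8333

Step 2 — sample covariance S[i,j] = (1/(n-1)) · Σ_k (x_{k,i} - mean_i) · (x_{k,j} - mean_j), with n-1 = 5.
  S[A,A] = ((-2)·(-2) + (3)·(3) + (-1)·(-1) + (-3)·(-3) + (3)·(3) + (0)·(0)) / 5 = 32/5 = 6.4
  S[A,B] = ((-2)·(-3.8333) + (3)·(0.1667) + (-1)·(2.1667) + (-3)·(2.1667) + (3)·(2.1667) + (0)·(-2.8333)) / 5 = 6/5 = 1.2
  S[B,B] = ((-3.8333)·(-3.8333) + (0.1667)·(0.1667) + (2.1667)·(2.1667) + (2.1667)·(2.1667) + (2.1667)·(2.1667) + (-2.8333)·(-2.8333)) / 5 = 36.8333/5 = 7.3667

S is symmetric (S[j,i] = S[i,j]). Assembling:

S = [[6.4, 1.2],
 [1.2, 7.3667]]


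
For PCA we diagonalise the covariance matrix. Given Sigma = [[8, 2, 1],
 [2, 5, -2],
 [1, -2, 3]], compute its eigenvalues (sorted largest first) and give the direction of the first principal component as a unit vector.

Step 1 — characteristic polynomial p(λ) = det(λI - Sigma) = λ³ - tr·λ² + c_1·λ - det, where tr = trace, c_1 = sum of the principal 2×2 minors, det = det(Sigma):
  tr = 8 + 5 + 3 = 16,
  c_1 = (8·5 - (2)²) + (8·3 - (1)²) + (5·3 - (-2)²) = 36 + 23 + 11 = 70,
  det = 8·(5·3 - (-2)²) - (2)·((2)·3 - (-2)·(1)) + (1)·((2)·(-2) - 5·(1)) = 8·(11) - (2)·(8) + (1)·(-9) = 63.
  So p(λ) = λ³ - 16λ² + 70λ - 63.
Step 2 — look for an integer root (rational root theorem: any rational root is an integer divisor of 63). Testing λ = 9:
  p(9) = 729 - 1296 + 630 - 63 = 0  ✓
  Dividing out (λ - 9): p(λ) = (λ - 9)(λ² - 7λ + 7).
Step 3 — remaining eigenvalues from the quadratic λ² - 7λ + 7 = 0:
  Δ = 7² - 4·7 = 49 - 28 = 21,  λ = (7 ± √21)/2 = (7 ± 4.5826)/2 ≈ 5.7913 or 1.2087.
  Sorted: λ_1 = 9,  λ_2 = 5.7913,  λ_3 = 1.2087  (check: sum = 16 = tr ✓).

Step 4 — unit eigenvector for λ_1 = 9: v spans the null space of (Sigma - λ_1 I), whose rows are
  r_1 = (-1, 2, 1),  r_2 = (2, -4, -2),  r_3 = (1, -2, -6).
  v is orthogonal to every row, so take v ∝ r_1 × r_3 = ((2)·(-6) - (1)·(-2), (1)·(1) - (-1)·(-6), (-1)·(-2) - (2)·(1)) = (-10, -5, 0).
  Rescale (divide by 5; multiply by -1 so the first nonzero entry is positive): u = (2, 1, 0).
  ||u|| = √((2)² + (1)² + (0)²) = √(5) ≈ 2.2361,  v_1 = u/||u|| ≈ (0.8944, 0.4472, 0) (||v_1|| = 1).

λ_1 = 9,  λ_2 = 5.7913,  λ_3 = 1.2087;  v_1 ≈ (0.8944, 0.4472, 0)


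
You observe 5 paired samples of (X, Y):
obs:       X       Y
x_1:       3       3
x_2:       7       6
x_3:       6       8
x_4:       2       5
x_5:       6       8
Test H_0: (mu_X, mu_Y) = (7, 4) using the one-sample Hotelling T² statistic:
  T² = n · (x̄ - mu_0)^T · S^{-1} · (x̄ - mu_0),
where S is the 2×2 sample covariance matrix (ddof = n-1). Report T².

Step 1 — sample mean vector:
  mean(X) = (3 + 7 + 6 + 2 + 6) / 5 = 24/5 = 4.8
  mean(Y) = (3 + 6 + 8 + 5 + 8) / 5 = 30/5 = 6
  x̄ = (4.8, 6),  deviation x̄ - mu_0 = (4.8, 6) - (7, 4) = (-2.2, 2).

Step 2 — sample covariance matrix, S[i,j] = (1/(n-1)) · Σ_k (x_{k,i} - mean_i) · (x_{k,j} - mean_j), divisor n-1 = 4:
  S[X,X] = ((-1.8)·(-1.8) + (2.2)·(2.2) + (1.2)·(1.2) + (-2.8)·(-2.8) + (1.2)·(1.2)) / 4 = 18.8/4 = 4.7
  S[X,Y] = ((-1.8)·(-3) + (2.2)·(0) + (1.2)·(2) + (-2.8)·(-1) + (1.2)·(2)) / 4 = 13/4 = 3.25
  S[Y,Y] = ((-3)·(-3) + (0)·(0) + (2)·(2) + (-1)·(-1) + (2)·(2)) / 4 = 18/4 = 4.5
  S = [[4.7, 3.25],
 [3.25, 4.5]].

Step 3 — invert S. det(S) = 4.7·4.5 - (3.25)² = 10.5875.
  S^{-1} = (1/det) · [[d, -b], [-b, a]] = [[0.425, -0.307],
 [-0.307, 0.4439]].

Step 4 — quadratic form (x̄ - mu_0)^T · S^{-1} · (x̄ - mu_0):
  S^{-1} · (x̄ - mu_0) = (-1.549, 1.5632),
  (x̄ - mu_0)^T · [...] = (-2.2)·(-1.549) + (2)·(1.5632) = 6.5341.

Step 5 — scale by n: T² = 5 · 6.5341 = 32.6706.

T² ≈ 32.6706


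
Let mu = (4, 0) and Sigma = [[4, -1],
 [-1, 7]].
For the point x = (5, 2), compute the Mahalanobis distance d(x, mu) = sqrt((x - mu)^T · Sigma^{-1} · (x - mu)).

Step 1 — centre the observation: (x - mu) = (1, 2).

Step 2 — invert Sigma. det(Sigma) = 4·7 - (-1)² = 27.
  Sigma^{-1} = (1/det) · [[d, -b], [-b, a]] = [[0.2593, 0.037],
 [0.037, 0.1481]].

Step 3 — form the quadratic (x - mu)^T · Sigma^{-1} · (x - mu):
  Sigma^{-1} · (x - mu) = (0.3333, 0.3333).
  (x - mu)^T · [Sigma^{-1} · (x - mu)] = (1)·(0.3333) + (2)·(0.3333) = 1.

Step 4 — take square root: d = √(1) ≈ 1.

d(x, mu) = √(1) ≈ 1


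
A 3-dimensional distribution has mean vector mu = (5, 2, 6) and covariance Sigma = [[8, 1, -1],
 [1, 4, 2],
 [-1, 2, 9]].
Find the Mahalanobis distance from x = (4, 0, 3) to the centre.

Step 1 — centre the observation: (x - mu) = (-1, -2, -3).

Step 2 — invert Sigma (cofactor / det for 3×3, or solve directly):
  Sigma^{-1} = [[0.1339, -0.046, 0.0251],
 [-0.046, 0.2971, -0.0711],
 [0.0251, -0.0711, 0.1297]].

Step 3 — form the quadratic (x - mu)^T · Sigma^{-1} · (x - mu):
  Sigma^{-1} · (x - mu) = (-0.1172, -0.3347, -0.272).
  (x - mu)^T · [Sigma^{-1} · (x - mu)] = (-1)·(-0.1172) + (-2)·(-0.3347) + (-3)·(-0.272) = 1.6025.

Step 4 — take square root: d = √(1.6025) ≈ 1.2659.

d(x, mu) = √(1.6025) ≈ 1.2659


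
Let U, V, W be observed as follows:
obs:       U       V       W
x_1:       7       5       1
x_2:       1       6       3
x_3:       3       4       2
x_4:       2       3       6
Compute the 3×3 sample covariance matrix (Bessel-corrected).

Step 1 — column means:
  mean(U) = (7 + 1 + 3 + 2) / 4 = 13/4 = 3.25
  mean(V) = (5 + 6 + 4 + 3) / 4 = 18/4 = 4.5
  mean(W) = (1 + 3 + 2 + 6) / 4 = 12/4 = 3

Step 2 — sample covariance S[i,j] = (1/(n-1)) · Σ_k (x_{k,i} - mean_i) · (x_{k,j} - mean_j), with n-1 = 3.
  S[U,U] = ((3.75)·(3.75) + (-2.25)·(-2.25) + (-0.25)·(-0.25) + (-1.25)·(-1.25)) / 3 = 20.75/3 = 6.9167
  S[U,V] = ((3.75)·(0.5) + (-2.25)·(1.5) + (-0.25)·(-0.5) + (-1.25)·(-1.5)) / 3 = 0.5/3 = 0.1667
  S[U,W] = ((3.75)·(-2) + (-2.25)·(0) + (-0.25)·(-1) + (-1.25)·(3)) / 3 = -11/3 = -3.6667
  S[V,V] = ((0.5)·(0.5) + (1.5)·(1.5) + (-0.5)·(-0.5) + (-1.5)·(-1.5)) / 3 = 5/3 = 1.6667
  S[V,W] = ((0.5)·(-2) + (1.5)·(0) + (-0.5)·(-1) + (-1.5)·(3)) / 3 = -5/3 = -1.6667
  S[W,W] = ((-2)·(-2) + (0)·(0) + (-1)·(-1) + (3)·(3)) / 3 = 14/3 = 4.6667

S is symmetric (S[j,i] = S[i,j]). Assembling:

S = [[6.9167, 0.1667, -3.6667],
 [0.1667, 1.6667, -1.6667],
 [-3.6667, -1.6667, 4.6667]]


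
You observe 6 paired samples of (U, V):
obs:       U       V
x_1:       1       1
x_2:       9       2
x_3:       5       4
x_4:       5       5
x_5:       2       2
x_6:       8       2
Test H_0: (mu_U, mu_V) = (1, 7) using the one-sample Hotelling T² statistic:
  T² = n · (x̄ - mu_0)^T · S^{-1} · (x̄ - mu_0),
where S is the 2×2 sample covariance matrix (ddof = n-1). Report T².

Step 1 — sample mean vector:
  mean(U) = (1 + 9 + 5 + 5 + 2 + 8) / 6 = 30/6 = 5
  mean(V) = (1 + 2 + 4 + 5 + 2 + 2) / 6 = 16/6 = 2.6667
  x̄ = (5, 2.6667),  deviation x̄ - mu_0 = (5, 2.6667) - (1, 7) = (4, -4.3333).

Step 2 — sample covariance matrix, S[i,j] = (1/(n-1)) · Σ_k (x_{k,i} - mean_i) · (x_{k,j} - mean_j), divisor n-1 = 5:
  S[U,U] = ((-4)·(-4) + (4)·(4) + (0)·(0) + (0)·(0) + (-3)·(-3) + (3)·(3)) / 5 = 50/5 = 10
  S[U,V] = ((-4)·(-1.6667) + (4)·(-0.6667) + (0)·(1.3333) + (0)·(2.3333) + (-3)·(-0.6667) + (3)·(-0.6667)) / 5 = 4/5 = 0.8
  S[V,V] = ((-1.6667)·(-1.6667) + (-0.6667)·(-0.6667) + (1.3333)·(1.3333) + (2.3333)·(2.3333) + (-0.6667)·(-0.6667) + (-0.6667)·(-0.6667)) / 5 = 11.3333/5 = 2.2667
  S = [[10, 0.8],
 [0.8, 2.2667]].

Step 3 — invert S. det(S) = 10·2.2667 - (0.8)² = 22.0267.
  S^{-1} = (1/det) · [[d, -b], [-b, a]] = [[0.1029, -0.0363],
 [-0.0363, 0.454]].

Step 4 — quadratic form (x̄ - mu_0)^T · S^{-1} · (x̄ - mu_0):
  S^{-1} · (x̄ - mu_0) = (0.569, -2.1126),
  (x̄ - mu_0)^T · [...] = (4)·(0.569) + (-4.3333)·(-2.1126) = 11.4306.

Step 5 — scale by n: T² = 6 · 11.4306 = 68.5835.

T² ≈ 68.5835


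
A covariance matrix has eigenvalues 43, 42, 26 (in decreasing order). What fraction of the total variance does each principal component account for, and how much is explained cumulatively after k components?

Step 1 — total variance = trace(Sigma) = Σ λ_i = 43 + 42 + 26 = 111.

Step 2 — fraction explained by component i = λ_i / Σ λ:
  PC1: 43/111 = 0.3874
  PC2: 42/111 = 0.3784
  PC3: 26/111 = 0.2342

Step 3 — cumulative fraction after k components = (λ_1 + ... + λ_k) / Σ λ:
  k = 1: 43/111 = 0.3874
  k = 2: (43 + 42)/111 = 85/111 = 0.7658
  k = 3: (43 + 42 + 26)/111 = 111/111 = 1

Summary (fraction, with percent):

explained: PC1 0.3874 (38.74%), PC2 0.3784 (37.84%), PC3 0.2342 (23.42%);  cumulative: 0.3874, 0.7658, 1


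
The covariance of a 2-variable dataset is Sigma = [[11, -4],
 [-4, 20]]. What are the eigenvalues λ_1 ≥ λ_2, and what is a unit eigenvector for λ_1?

Step 1 — characteristic polynomial of 2×2 Sigma:
  det(Sigma - λI) = λ² - trace · λ + det = 0.
  trace = 11 + 20 = 31, det = 11·20 - (-4)² = 204.
Step 2 — discriminant:
  Δ = trace² - 4·det = 961 - 816 = 145.
Step 3 — eigenvalues:
  λ = (trace ± √Δ)/2 = (31 ± 12.0416)/2,
  λ_1 = 21.5208,  λ_2 = 9.4792.

Step 4 — unit eigenvector for λ_1: solve (Sigma - λ_1 I)v = 0. First row:
  (11 - 21.5208)·v_x + (-4)·v_y = 0, i.e. (-10.5208)·v_x + (-4)·v_y = 0,
  so v ∝ (b, λ_1 - a) = (-4, 10.5208); multiply by -1 so the first entry is positive: u = (4, -10.5208).
  ||u|| = √((4)² + (-10.5208)²) = √(126.6872) ≈ 11.2555,
  v_1 = u/||u|| ≈ (0.3554, -0.9347) (||v_1|| = 1).

λ_1 = 21.5208,  λ_2 = 9.4792;  v_1 ≈ (0.3554, -0.9347)


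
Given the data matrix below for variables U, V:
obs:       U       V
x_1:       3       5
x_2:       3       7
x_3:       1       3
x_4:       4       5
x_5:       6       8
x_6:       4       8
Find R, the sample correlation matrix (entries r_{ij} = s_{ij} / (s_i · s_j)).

Step 1 — column means:
  mean(U) = (3 + 3 + 1 + 4 + 6 + 4) / 6 = 21/6 = 3.5
  mean(V) = (5 + 7 + 3 + 5 + 8 + 8) / 6 = 36/6 = 6

Step 2 — sample variances and covariances s[i,j] = (1/(n-1)) · Σ_k (x_{k,i} - mean_i) · (x_{k,j} - mean_j), with n-1 = 5:
  s[U,U] = ((-0.5)·(-0.5) + (-0.5)·(-0.5) + (-2.5)·(-2.5) + (0.5)·(0.5) + (2.5)·(2.5) + (0.5)·(0.5)) / 5 = 13.5/5 = 2.7
  s[U,V] = ((-0.5)·(-1) + (-0.5)·(1) + (-2.5)·(-3) + (0.5)·(-1) + (2.5)·(2) + (0.5)·(2)) / 5 = 13/5 = 2.6
  s[V,V] = ((-1)·(-1) + (1)·(1) + (-3)·(-3) + (-1)·(-1) + (2)·(2) + (2)·(2)) / 5 = 20/5 = 4
  Sample standard deviations s_i = √(s[i,i]):
  s(U) = √(2.7) = 1.6432
  s(V) = √(4) = 2

Step 3 — r_{ij} = s_{ij} / (s_i · s_j):
  r[U,U] = 1 (diagonal).
  r[U,V] = 2.6 / (1.6432 · 2) = 2.6 / 3.2863 = 0.7912
  r[V,V] = 1 (diagonal).

R is symmetric with unit diagonal. Assembling:

R = [[1, 0.7912],
 [0.7912, 1]]


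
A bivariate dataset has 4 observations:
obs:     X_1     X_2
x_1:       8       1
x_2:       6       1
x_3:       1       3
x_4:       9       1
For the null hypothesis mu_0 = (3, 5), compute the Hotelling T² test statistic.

Step 1 — sample mean vector:
  mean(X_1) = (8 + 6 + 1 + 9) / 4 = 24/4 = 6
  mean(X_2) = (1 + 1 + 3 + 1) / 4 = 6/4 = 1.5
  x̄ = (6, 1.5),  deviation x̄ - mu_0 = (6, 1.5) - (3, 5) = (3, -3.5).

Step 2 — sample covariance matrix, S[i,j] = (1/(n-1)) · Σ_k (x_{k,i} - mean_i) · (x_{k,j} - mean_j), divisor n-1 = 3:
  S[X_1,X_1] = ((2)·(2) + (0)·(0) + (-5)·(-5) + (3)·(3)) / 3 = 38/3 = 12.6667
  S[X_1,X_2] = ((2)·(-0.5) + (0)·(-0.5) + (-5)·(1.5) + (3)·(-0.5)) / 3 = -10/3 = -3.3333
  S[X_2,X_2] = ((-0.5)·(-0.5) + (-0.5)·(-0.5) + (1.5)·(1.5) + (-0.5)·(-0.5)) / 3 = 3/3 = 1
  S = [[12.6667, -3.3333],
 [-3.3333, 1]].

Step 3 — invert S. det(S) = 12.6667·1 - (-3.3333)² = 1.5556.
  S^{-1} = (1/det) · [[d, -b], [-b, a]] = [[0.6429, 2.1429],
 [2.1429, 8.1429]].

Step 4 — quadratic form (x̄ - mu_0)^T · S^{-1} · (x̄ - mu_0):
  S^{-1} · (x̄ - mu_0) = (-5.5714, -22.0714),
  (x̄ - mu_0)^T · [...] = (3)·(-5.5714) + (-3.5)·(-22.0714) = 60.5357.

Step 5 — scale by n: T² = 4 · 60.5357 = 242.1429.

T² ≈ 242.1429


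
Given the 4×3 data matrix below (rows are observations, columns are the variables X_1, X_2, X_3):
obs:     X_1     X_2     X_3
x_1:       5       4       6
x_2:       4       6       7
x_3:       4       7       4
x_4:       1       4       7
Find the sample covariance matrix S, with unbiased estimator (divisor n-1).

Step 1 — column means:
  mean(X_1) = (5 + 4 + 4 + 1) / 4 = 14/4 = 3.5
  mean(X_2) = (4 + 6 + 7 + 4) / 4 = 21/4 = 5.25
  mean(X_3) = (6 + 7 + 4 + 7) / 4 = 24/4 = 6

Step 2 — sample covariance S[i,j] = (1/(n-1)) · Σ_k (x_{k,i} - mean_i) · (x_{k,j} - mean_j), with n-1 = 3.
  S[X_1,X_1] = ((1.5)·(1.5) + (0.5)·(0.5) + (0.5)·(0.5) + (-2.5)·(-2.5)) / 3 = 9/3 = 3
  S[X_1,X_2] = ((1.5)·(-1.25) + (0.5)·(0.75) + (0.5)·(1.75) + (-2.5)·(-1.25)) / 3 = 2.5/3 = 0.8333
  S[X_1,X_3] = ((1.5)·(0) + (0.5)·(1) + (0.5)·(-2) + (-2.5)·(1)) / 3 = -3/3 = -1
  S[X_2,X_2] = ((-1.25)·(-1.25) + (0.75)·(0.75) + (1.75)·(1.75) + (-1.25)·(-1.25)) / 3 = 6.75/3 = 2.25
  S[X_2,X_3] = ((-1.25)·(0) + (0.75)·(1) + (1.75)·(-2) + (-1.25)·(1)) / 3 = -4/3 = -1.3333
  S[X_3,X_3] = ((0)·(0) + (1)·(1) + (-2)·(-2) + (1)·(1)) / 3 = 6/3 = 2

S is symmetric (S[j,i] = S[i,j]). Assembling:

S = [[3, 0.8333, -1],
 [0.8333, 2.25, -1.3333],
 [-1, -1.3333, 2]]


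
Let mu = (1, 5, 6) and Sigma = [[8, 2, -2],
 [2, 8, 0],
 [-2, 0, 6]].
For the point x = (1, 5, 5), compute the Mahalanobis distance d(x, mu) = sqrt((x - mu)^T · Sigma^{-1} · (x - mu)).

Step 1 — centre the observation: (x - mu) = (0, 0, -1).

Step 2 — invert Sigma (cofactor / det for 3×3, or solve directly):
  Sigma^{-1} = [[0.1463, -0.0366, 0.0488],
 [-0.0366, 0.1341, -0.0122],
 [0.0488, -0.0122, 0.1829]].

Step 3 — form the quadratic (x - mu)^T · Sigma^{-1} · (x - mu):
  Sigma^{-1} · (x - mu) = (-0.0488, 0.0122, -0.1829).
  (x - mu)^T · [Sigma^{-1} · (x - mu)] = (0)·(-0.0488) + (0)·(0.0122) + (-1)·(-0.1829) = 0.1829.

Step 4 — take square root: d = √(0.1829) ≈ 0.4277.

d(x, mu) = √(0.1829) ≈ 0.4277


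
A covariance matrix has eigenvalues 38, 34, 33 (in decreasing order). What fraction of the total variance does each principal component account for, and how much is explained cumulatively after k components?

Step 1 — total variance = trace(Sigma) = Σ λ_i = 38 + 34 + 33 = 105.

Step 2 — fraction explained by component i = λ_i / Σ λ:
  PC1: 38/105 = 0.3619
  PC2: 34/105 = 0.3238
  PC3: 33/105 = 0.3143

Step 3 — cumulative fraction after k components = (λ_1 + ... + λ_k) / Σ λ:
  k = 1: 38/105 = 0.3619
  k = 2: (38 + 34)/105 = 72/105 = 0.6857
  k = 3: (38 + 34 + 33)/105 = 105/105 = 1

Summary (fraction, with percent):

explained: PC1 0.3619 (36.19%), PC2 0.3238 (32.38%), PC3 0.3143 (31.43%);  cumulative: 0.3619, 0.6857, 1


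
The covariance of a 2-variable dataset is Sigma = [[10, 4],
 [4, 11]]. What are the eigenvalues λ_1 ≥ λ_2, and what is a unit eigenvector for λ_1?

Step 1 — characteristic polynomial of 2×2 Sigma:
  det(Sigma - λI) = λ² - trace · λ + det = 0.
  trace = 10 + 11 = 21, det = 10·11 - (4)² = 94.
Step 2 — discriminant:
  Δ = trace² - 4·det = 441 - 376 = 65.
Step 3 — eigenvalues:
  λ = (trace ± √Δ)/2 = (21 ± 8.0623)/2,
  λ_1 = 14.5311,  λ_2 = 6.4689.

Step 4 — unit eigenvector for λ_1: solve (Sigma - λ_1 I)v = 0. First row:
  (10 - 14.5311)·v_x + (4)·v_y = 0, i.e. (-4.5311)·v_x + (4)·v_y = 0,
  so v ∝ (b, λ_1 - a) = (4, 4.5311) = u.
  ||u|| = √((4)² + (4.5311)²) = √(36.5311) ≈ 6.0441,
  v_1 = u/||u|| ≈ (0.6618, 0.7497) (||v_1|| = 1).

λ_1 = 14.5311,  λ_2 = 6.4689;  v_1 ≈ (0.6618, 0.7497)


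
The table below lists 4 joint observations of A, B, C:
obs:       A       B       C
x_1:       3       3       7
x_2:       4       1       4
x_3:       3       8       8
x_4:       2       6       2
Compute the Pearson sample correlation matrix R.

Step 1 — column means:
  mean(A) = (3 + 4 + 3 + 2) / 4 = 12/4 = 3
  mean(B) = (3 + 1 + 8 + 6) / 4 = 18/4 = 4.5
  mean(C) = (7 + 4 + 8 + 2) / 4 = 21/4 = 5.25

Step 2 — sample variances and covariances s[i,j] = (1/(n-1)) · Σ_k (x_{k,i} - mean_i) · (x_{k,j} - mean_j), with n-1 = 3:
  s[A,A] = ((0)·(0) + (1)·(1) + (0)·(0) + (-1)·(-1)) / 3 = 2/3 = 0.6667
  s[A,B] = ((0)·(-1.5) + (1)·(-3.5) + (0)·(3.5) + (-1)·(1.5)) / 3 = -5/3 = -1.6667
  s[A,C] = ((0)·(1.75) + (1)·(-1.25) + (0)·(2.75) + (-1)·(-3.25)) / 3 = 2/3 = 0.6667
  s[B,B] = ((-1.5)·(-1.5) + (-3.5)·(-3.5) + (3.5)·(3.5) + (1.5)·(1.5)) / 3 = 29/3 = 9.6667
  s[B,C] = ((-1.5)·(1.75) + (-3.5)·(-1.25) + (3.5)·(2.75) + (1.5)·(-3.25)) / 3 = 6.5/3 = 2.1667
  s[C,C] = ((1.75)·(1.75) + (-1.25)·(-1.25) + (2.75)·(2.75) + (-3.25)·(-3.25)) / 3 = 22.75/3 = 7.5833
  Sample standard deviations s_i = √(s[i,i]):
  s(A) = √(0.6667) = 0.8165
  s(B) = √(9.6667) = 3.1091
  s(C) = √(7.5833) = 2.7538

Step 3 — r_{ij} = s_{ij} / (s_i · s_j):
  r[A,A] = 1 (diagonal).
  r[A,B] = -1.6667 / (0.8165 · 3.1091) = -1.6667 / 2.5386 = -0.6565
  r[A,C] = 0.6667 / (0.8165 · 2.7538) = 0.6667 / 2.2485 = 0.2965
  r[B,B] = 1 (diagonal).
  r[B,C] = 2.1667 / (3.1091 · 2.7538) = 2.1667 / 8.5619 = 0.2531
  r[C,C] = 1 (diagonal).

R is symmetric with unit diagonal. Assembling:

R = [[1, -0.6565, 0.2965],
 [-0.6565, 1, 0.2531],
 [0.2965, 0.2531, 1]]


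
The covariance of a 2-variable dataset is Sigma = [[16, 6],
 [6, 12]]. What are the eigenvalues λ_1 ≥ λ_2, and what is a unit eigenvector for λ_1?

Step 1 — characteristic polynomial of 2×2 Sigma:
  det(Sigma - λI) = λ² - trace · λ + det = 0.
  trace = 16 + 12 = 28, det = 16·12 - (6)² = 156.
Step 2 — discriminant:
  Δ = trace² - 4·det = 784 - 624 = 160.
Step 3 — eigenvalues:
  λ = (trace ± √Δ)/2 = (28 ± 12.6491)/2,
  λ_1 = 20.3246,  λ_2 = 7.6754.

Step 4 — unit eigenvector for λ_1: solve (Sigma - λ_1 I)v = 0. First row:
  (16 - 20.3246)·v_x + (6)·v_y = 0, i.e. (-4.3246)·v_x + (6)·v_y = 0,
  so v ∝ (b, λ_1 - a) = (6, 4.3246) = u.
  ||u|| = √((6)² + (4.3246)²) = √(54.7018) ≈ 7.3961,
  v_1 = u/||u|| ≈ (0.8112, 0.5847) (||v_1|| = 1).

λ_1 = 20.3246,  λ_2 = 7.6754;  v_1 ≈ (0.8112, 0.5847)


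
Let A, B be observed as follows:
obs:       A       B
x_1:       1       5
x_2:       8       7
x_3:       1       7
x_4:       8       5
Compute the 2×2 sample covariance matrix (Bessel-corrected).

Step 1 — column means:
  mean(A) = (1 + 8 + 1 + 8) / 4 = 18/4 = 4.5
  mean(B) = (5 + 7 + 7 + 5) / 4 = 24/4 = 6

Step 2 — sample covariance S[i,j] = (1/(n-1)) · Σ_k (x_{k,i} - mean_i) · (x_{k,j} - mean_j), with n-1 = 3.
  S[A,A] = ((-3.5)·(-3.5) + (3.5)·(3.5) + (-3.5)·(-3.5) + (3.5)·(3.5)) / 3 = 49/3 = 16.3333
  S[A,B] = ((-3.5)·(-1) + (3.5)·(1) + (-3.5)·(1) + (3.5)·(-1)) / 3 = 0/3 = 0
  S[B,B] = ((-1)·(-1) + (1)·(1) + (1)·(1) + (-1)·(-1)) / 3 = 4/3 = 1.3333

S is symmetric (S[j,i] = S[i,j]). Assembling:

S = [[16.3333, 0],
 [0, 1.3333]]


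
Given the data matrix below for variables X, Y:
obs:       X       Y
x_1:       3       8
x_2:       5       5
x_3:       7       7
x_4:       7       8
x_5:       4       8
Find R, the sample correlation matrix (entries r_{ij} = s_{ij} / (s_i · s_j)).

Step 1 — column means:
  mean(X) = (3 + 5 + 7 + 7 + 4) / 5 = 26/5 = 5.2
  mean(Y) = (8 + 5 + 7 + 8 + 8) / 5 = 36/5 = 7.2

Step 2 — sample variances and covariances s[i,j] = (1/(n-1)) · Σ_k (x_{k,i} - mean_i) · (x_{k,j} - mean_j), with n-1 = 4:
  s[X,X] = ((-2.2)·(-2.2) + (-0.2)·(-0.2) + (1.8)·(1.8) + (1.8)·(1.8) + (-1.2)·(-1.2)) / 4 = 12.8/4 = 3.2
  s[X,Y] = ((-2.2)·(0.8) + (-0.2)·(-2.2) + (1.8)·(-0.2) + (1.8)·(0.8) + (-1.2)·(0.8)) / 4 = -1.2/4 = -0.3
  s[Y,Y] = ((0.8)·(0.8) + (-2.2)·(-2.2) + (-0.2)·(-0.2) + (0.8)·(0.8) + (0.8)·(0.8)) / 4 = 6.8/4 = 1.7
  Sample standard deviations s_i = √(s[i,i]):
  s(X) = √(3.2) = 1.7889
  s(Y) = √(1.7) = 1.3038

Step 3 — r_{ij} = s_{ij} / (s_i · s_j):
  r[X,X] = 1 (diagonal).
  r[X,Y] = -0.3 / (1.7889 · 1.3038) = -0.3 / 2.3324 = -0.1286
  r[Y,Y] = 1 (diagonal).

R is symmetric with unit diagonal. Assembling:

R = [[1, -0.1286],
 [-0.1286, 1]]


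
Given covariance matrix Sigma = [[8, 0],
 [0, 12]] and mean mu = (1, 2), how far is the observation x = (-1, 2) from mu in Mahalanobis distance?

Step 1 — centre the observation: (x - mu) = (-2, 0).

Step 2 — invert Sigma. det(Sigma) = 8·12 - (0)² = 96.
  Sigma^{-1} = (1/det) · [[d, -b], [-b, a]] = [[0.125, 0],
 [0, 0.0833]].

Step 3 — form the quadratic (x - mu)^T · Sigma^{-1} · (x - mu):
  Sigma^{-1} · (x - mu) = (-0.25, 0).
  (x - mu)^T · [Sigma^{-1} · (x - mu)] = (-2)·(-0.25) + (0)·(0) = 0.5.

Step 4 — take square root: d = √(0.5) ≈ 0.7071.

d(x, mu) = √(0.5) ≈ 0.7071


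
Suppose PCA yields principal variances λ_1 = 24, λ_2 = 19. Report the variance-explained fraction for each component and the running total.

Step 1 — total variance = trace(Sigma) = Σ λ_i = 24 + 19 = 43.

Step 2 — fraction explained by component i = λ_i / Σ λ:
  PC1: 24/43 = 0.5581
  PC2: 19/43 = 0.4419

Step 3 — cumulative fraction after k components = (λ_1 + ... + λ_k) / Σ λ:
  k = 1: 24/43 = 0.5581
  k = 2: (24 + 19)/43 = 43/43 = 1

Summary (fraction, with percent):

explained: PC1 0.5581 (55.81%), PC2 0.4419 (44.19%);  cumulative: 0.5581, 1


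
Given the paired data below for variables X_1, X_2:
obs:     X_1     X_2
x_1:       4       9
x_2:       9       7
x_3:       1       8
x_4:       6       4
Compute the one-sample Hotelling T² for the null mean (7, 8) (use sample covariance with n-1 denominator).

Step 1 — sample mean vector:
  mean(X_1) = (4 + 9 + 1 + 6) / 4 = 20/4 = 5
  mean(X_2) = (9 + 7 + 8 + 4) / 4 = 28/4 = 7
  x̄ = (5, 7),  deviation x̄ - mu_0 = (5, 7) - (7, 8) = (-2, -1).

Step 2 — sample covariance matrix, S[i,j] = (1/(n-1)) · Σ_k (x_{k,i} - mean_i) · (x_{k,j} - mean_j), divisor n-1 = 3:
  S[X_1,X_1] = ((-1)·(-1) + (4)·(4) + (-4)·(-4) + (1)·(1)) / 3 = 34/3 = 11.3333
  S[X_1,X_2] = ((-1)·(2) + (4)·(0) + (-4)·(1) + (1)·(-3)) / 3 = -9/3 = -3
  S[X_2,X_2] = ((2)·(2) + (0)·(0) + (1)·(1) + (-3)·(-3)) / 3 = 14/3 = 4.6667
  S = [[11.3333, -3],
 [-3, 4.6667]].

Step 3 — invert S. det(S) = 11.3333·4.6667 - (-3)² = 43.8889.
  S^{-1} = (1/det) · [[d, -b], [-b, a]] = [[0.1063, 0.0684],
 [0.0684, 0.2582]].

Step 4 — quadratic form (x̄ - mu_0)^T · S^{-1} · (x̄ - mu_0):
  S^{-1} · (x̄ - mu_0) = (-0.281, -0.3949),
  (x̄ - mu_0)^T · [...] = (-2)·(-0.281) + (-1)·(-0.3949) = 0.957.

Step 5 — scale by n: T² = 4 · 0.957 = 3.8278.

T² ≈ 3.8278


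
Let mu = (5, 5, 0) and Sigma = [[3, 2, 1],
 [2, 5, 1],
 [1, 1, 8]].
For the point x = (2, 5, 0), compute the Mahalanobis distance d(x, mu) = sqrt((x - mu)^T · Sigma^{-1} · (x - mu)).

Step 1 — centre the observation: (x - mu) = (-3, 0, 0).

Step 2 — invert Sigma (cofactor / det for 3×3, or solve directly):
  Sigma^{-1} = [[0.4643, -0.1786, -0.0357],
 [-0.1786, 0.2738, -0.0119],
 [-0.0357, -0.0119, 0.131]].

Step 3 — form the quadratic (x - mu)^T · Sigma^{-1} · (x - mu):
  Sigma^{-1} · (x - mu) = (-1.3929, 0.5357, 0.1071).
  (x - mu)^T · [Sigma^{-1} · (x - mu)] = (-3)·(-1.3929) + (0)·(0.5357) + (0)·(0.1071) = 4.1786.

Step 4 — take square root: d = √(4.1786) ≈ 2.0442.

d(x, mu) = √(4.1786) ≈ 2.0442


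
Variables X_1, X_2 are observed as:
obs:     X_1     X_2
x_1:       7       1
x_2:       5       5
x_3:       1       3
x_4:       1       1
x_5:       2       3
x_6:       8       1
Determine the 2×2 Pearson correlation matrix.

Step 1 — column means:
  mean(X_1) = (7 + 5 + 1 + 1 + 2 + 8) / 6 = 24/6 = 4
  mean(X_2) = (1 + 5 + 3 + 1 + 3 + 1) / 6 = 14/6 = 2.3333

Step 2 — sample variances and covariances s[i,j] = (1/(n-1)) · Σ_k (x_{k,i} - mean_i) · (x_{k,j} - mean_j), with n-1 = 5:
  s[X_1,X_1] = ((3)·(3) + (1)·(1) + (-3)·(-3) + (-3)·(-3) + (-2)·(-2) + (4)·(4)) / 5 = 48/5 = 9.6
  s[X_1,X_2] = ((3)·(-1.3333) + (1)·(2.6667) + (-3)·(0.6667) + (-3)·(-1.3333) + (-2)·(0.6667) + (4)·(-1.3333)) / 5 = -6/5 = -1.2
  s[X_2,X_2] = ((-1.3333)·(-1.3333) + (2.6667)·(2.6667) + (0.6667)·(0.6667) + (-1.3333)·(-1.3333) + (0.6667)·(0.6667) + (-1.3333)·(-1.3333)) / 5 = 13.3333/5 = 2.6667
  Sample standard deviations s_i = √(s[i,i]):
  s(X_1) = √(9.6) = 3.0984
  s(X_2) = √(2.6667) = 1.633

Step 3 — r_{ij} = s_{ij} / (s_i · s_j):
  r[X_1,X_1] = 1 (diagonal).
  r[X_1,X_2] = -1.2 / (3.0984 · 1.633) = -1.2 / 5.0596 = -0.2372
  r[X_2,X_2] = 1 (diagonal).

R is symmetric with unit diagonal. Assembling:

R = [[1, -0.2372],
 [-0.2372, 1]]
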